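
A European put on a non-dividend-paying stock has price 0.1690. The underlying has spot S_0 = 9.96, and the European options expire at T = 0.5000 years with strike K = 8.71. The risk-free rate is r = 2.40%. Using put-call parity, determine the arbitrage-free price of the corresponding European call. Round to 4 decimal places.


Answer: Call price = 1.5229

Derivation:
Put-call parity: C - P = S_0 * exp(-qT) - K * exp(-rT).
S_0 * exp(-qT) = 9.9600 * 1.00000000 = 9.96000000
K * exp(-rT) = 8.7100 * 0.98807171 = 8.60610462
C = P + S*exp(-qT) - K*exp(-rT)
C = 0.1690 + 9.96000000 - 8.60610462 = 1.5229


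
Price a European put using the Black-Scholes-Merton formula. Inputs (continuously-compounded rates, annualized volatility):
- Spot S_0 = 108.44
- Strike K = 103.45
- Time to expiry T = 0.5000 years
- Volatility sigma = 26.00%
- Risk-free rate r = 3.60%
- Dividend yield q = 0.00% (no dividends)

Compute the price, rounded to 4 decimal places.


Answer: Price = 4.7501

Derivation:
d1 = (ln(S/K) + (r - q + 0.5*sigma^2) * T) / (sigma * sqrt(T)) = 0.44606809
d2 = d1 - sigma * sqrt(T) = 0.26222033
exp(-rT) = 0.98216103; exp(-qT) = 1.00000000
P = K * exp(-rT) * N(-d2) - S_0 * exp(-qT) * N(-d1)
N(-d1) = 0.32777403; N(-d2) = 0.39657579
P = 103.4500 * 0.98216103 * 0.39657579 - 108.4400 * 1.00000000 * 0.32777403 = 4.7501


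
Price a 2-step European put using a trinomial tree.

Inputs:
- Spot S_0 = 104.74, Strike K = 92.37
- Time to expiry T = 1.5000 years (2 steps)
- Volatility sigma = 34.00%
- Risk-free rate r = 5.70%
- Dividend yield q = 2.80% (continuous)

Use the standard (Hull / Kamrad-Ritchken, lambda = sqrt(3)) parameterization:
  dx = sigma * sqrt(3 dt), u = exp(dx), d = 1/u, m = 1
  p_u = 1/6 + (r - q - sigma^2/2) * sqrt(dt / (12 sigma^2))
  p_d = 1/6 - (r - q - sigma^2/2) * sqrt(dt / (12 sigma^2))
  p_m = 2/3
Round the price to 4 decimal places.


Answer: Price = V(0,0) = 8.5458

Derivation:
dt = T/N = 0.750000; dx = sigma*sqrt(3*dt) = 0.510000
u = exp(dx) = 1.665291; d = 1/u = 0.600496
p_u = 0.145490, p_m = 0.666667, p_d = 0.187843
Discount per step: exp(-r*dt) = 0.958151
Stock lattice S(k, j) with j the centered position index:
  k=0: S(0,+0) = 104.7400
  k=1: S(1,-1) = 62.8959; S(1,+0) = 104.7400; S(1,+1) = 174.4226
  k=2: S(2,-2) = 37.7687; S(2,-1) = 62.8959; S(2,+0) = 104.7400; S(2,+1) = 174.4226; S(2,+2) = 290.4644
Terminal payoffs V(N, j) = max(K - S_T, 0):
  V(2,-2) = 54.601286; V(2,-1) = 29.474093; V(2,+0) = 0.000000; V(2,+1) = 0.000000; V(2,+2) = 0.000000
Backward induction: V(k, j) = exp(-r*dt) * [p_u * V(k+1, j+1) + p_m * V(k+1, j) + p_d * V(k+1, j-1)]
  V(1,-1) = exp(-r*dt) * [p_u*0.000000 + p_m*29.474093 + p_d*54.601286] = 28.654338
  V(1,+0) = exp(-r*dt) * [p_u*0.000000 + p_m*0.000000 + p_d*29.474093] = 5.304808
  V(1,+1) = exp(-r*dt) * [p_u*0.000000 + p_m*0.000000 + p_d*0.000000] = 0.000000
  V(0,+0) = exp(-r*dt) * [p_u*0.000000 + p_m*5.304808 + p_d*28.654338] = 8.545805


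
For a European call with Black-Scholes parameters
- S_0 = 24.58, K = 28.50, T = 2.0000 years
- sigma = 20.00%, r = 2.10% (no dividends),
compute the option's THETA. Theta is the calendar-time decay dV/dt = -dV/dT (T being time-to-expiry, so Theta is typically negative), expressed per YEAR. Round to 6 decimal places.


d1 = -0.2332426477; d2 = -0.5160853602
phi(d1) = 0.3882368841; exp(-qT) = 1.0000000000; exp(-rT) = 0.9588697806
Theta = -S*exp(-qT)*phi(d1)*sigma/(2*sqrt(T)) - r*K*exp(-rT)*N(d2) + q*S*exp(-qT)*N(d1)
N(d1) = 0.4077864954; N(d2) = 0.3028973962; sqrt(T) = 1.4142135624
Term 1 = -24.5800 * 1.0000000000 * 0.3882368841 * 0.2000 / (2 * 1.4142135624) = -0.6747822864
Term 2 = -0.0210 * 28.5000 * 0.9588697806 * 0.3028973962 = -0.1738278372
Term 3 = 0 (no dividend yield, q = 0)
Theta = -0.6747822864 + (-0.1738278372) + (0.0000000000) = -0.848610

Answer: Theta = -0.848610


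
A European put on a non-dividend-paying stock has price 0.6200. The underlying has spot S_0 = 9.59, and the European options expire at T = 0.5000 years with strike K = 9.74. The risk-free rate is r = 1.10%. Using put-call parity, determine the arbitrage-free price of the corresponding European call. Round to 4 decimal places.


Put-call parity: C - P = S_0 * exp(-qT) - K * exp(-rT).
S_0 * exp(-qT) = 9.5900 * 1.00000000 = 9.59000000
K * exp(-rT) = 9.7400 * 0.99451510 = 9.68657705
C = P + S*exp(-qT) - K*exp(-rT)
C = 0.6200 + 9.59000000 - 9.68657705 = 0.5234

Answer: Call price = 0.5234


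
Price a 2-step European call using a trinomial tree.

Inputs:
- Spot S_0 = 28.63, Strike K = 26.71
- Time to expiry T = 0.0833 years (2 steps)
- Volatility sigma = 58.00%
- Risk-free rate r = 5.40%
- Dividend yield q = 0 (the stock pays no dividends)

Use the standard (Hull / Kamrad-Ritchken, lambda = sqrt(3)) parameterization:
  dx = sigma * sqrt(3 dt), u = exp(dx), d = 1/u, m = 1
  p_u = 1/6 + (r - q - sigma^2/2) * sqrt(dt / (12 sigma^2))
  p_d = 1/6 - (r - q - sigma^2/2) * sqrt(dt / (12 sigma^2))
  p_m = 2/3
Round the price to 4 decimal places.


dt = T/N = 0.041650; dx = sigma*sqrt(3*dt) = 0.205020
u = exp(dx) = 1.227550; d = 1/u = 0.814631
p_u = 0.155067, p_m = 0.666667, p_d = 0.178267
Discount per step: exp(-r*dt) = 0.997753
Stock lattice S(k, j) with j the centered position index:
  k=0: S(0,+0) = 28.6300
  k=1: S(1,-1) = 23.3229; S(1,+0) = 28.6300; S(1,+1) = 35.1447
  k=2: S(2,-2) = 18.9995; S(2,-1) = 23.3229; S(2,+0) = 28.6300; S(2,+1) = 35.1447; S(2,+2) = 43.1419
Terminal payoffs V(N, j) = max(S_T - K, 0):
  V(2,-2) = 0.000000; V(2,-1) = 0.000000; V(2,+0) = 1.920000; V(2,+1) = 8.434744; V(2,+2) = 16.431915
Backward induction: V(k, j) = exp(-r*dt) * [p_u * V(k+1, j+1) + p_m * V(k+1, j) + p_d * V(k+1, j-1)]
  V(1,-1) = exp(-r*dt) * [p_u*1.920000 + p_m*0.000000 + p_d*0.000000] = 0.297059
  V(1,+0) = exp(-r*dt) * [p_u*8.434744 + p_m*1.920000 + p_d*0.000000] = 2.582134
  V(1,+1) = exp(-r*dt) * [p_u*16.431915 + p_m*8.434744 + p_d*1.920000] = 8.494352
  V(0,+0) = exp(-r*dt) * [p_u*8.494352 + p_m*2.582134 + p_d*0.297059] = 3.084625

Answer: Price = V(0,0) = 3.0846


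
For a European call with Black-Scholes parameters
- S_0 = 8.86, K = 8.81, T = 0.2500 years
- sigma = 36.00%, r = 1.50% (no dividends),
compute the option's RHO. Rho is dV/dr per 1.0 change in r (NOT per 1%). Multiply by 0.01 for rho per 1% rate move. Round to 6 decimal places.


d1 = 0.1422740259; d2 = -0.0377259741
phi(d1) = 0.3949249696; exp(-qT) = 1.0000000000; exp(-rT) = 0.9962570225
N(d2) = 0.4849530832
Rho = K*T*exp(-rT)*N(d2) = 8.8100 * 0.2500 * 0.9962570225 * 0.4849530832 = 1.064111

Answer: Rho = 1.064111


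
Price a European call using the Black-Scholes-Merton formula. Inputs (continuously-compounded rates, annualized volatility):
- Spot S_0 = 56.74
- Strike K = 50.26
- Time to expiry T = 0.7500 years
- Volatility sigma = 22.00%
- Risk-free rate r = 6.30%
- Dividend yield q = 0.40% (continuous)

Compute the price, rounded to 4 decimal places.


d1 = (ln(S/K) + (r - q + 0.5*sigma^2) * T) / (sigma * sqrt(T)) = 0.96401695
d2 = d1 - sigma * sqrt(T) = 0.77349136
exp(-rT) = 0.95384891; exp(-qT) = 0.99700450
C = S_0 * exp(-qT) * N(d1) - K * exp(-rT) * N(d2)
N(d1) = 0.83248129; N(d2) = 0.78038418
C = 56.7400 * 0.99700450 * 0.83248129 - 50.2600 * 0.95384891 * 0.78038418 = 9.6815

Answer: Price = 9.6815


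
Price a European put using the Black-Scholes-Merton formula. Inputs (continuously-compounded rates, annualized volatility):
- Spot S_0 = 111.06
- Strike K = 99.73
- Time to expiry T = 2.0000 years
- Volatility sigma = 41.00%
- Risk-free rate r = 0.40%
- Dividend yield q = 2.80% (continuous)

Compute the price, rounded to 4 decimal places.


d1 = (ln(S/K) + (r - q + 0.5*sigma^2) * T) / (sigma * sqrt(T)) = 0.39270997
d2 = d1 - sigma * sqrt(T) = -0.18711759
exp(-rT) = 0.99203191; exp(-qT) = 0.94553914
P = K * exp(-rT) * N(-d2) - S_0 * exp(-qT) * N(-d1)
N(-d1) = 0.34726685; N(-d2) = 0.57421578
P = 99.7300 * 0.99203191 * 0.57421578 - 111.0600 * 0.94553914 * 0.34726685 = 20.3432

Answer: Price = 20.3432


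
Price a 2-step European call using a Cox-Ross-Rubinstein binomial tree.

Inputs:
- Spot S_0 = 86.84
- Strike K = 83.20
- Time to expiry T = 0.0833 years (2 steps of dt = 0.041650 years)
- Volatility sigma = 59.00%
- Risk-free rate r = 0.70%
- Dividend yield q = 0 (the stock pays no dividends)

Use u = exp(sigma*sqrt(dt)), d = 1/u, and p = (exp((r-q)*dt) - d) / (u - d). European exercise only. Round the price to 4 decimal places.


dt = T/N = 0.041650
u = exp(sigma*sqrt(dt)) = 1.127958; d = 1/u = 0.886558
p = (exp((r-q)*dt) - d) / (u - d) = 0.471142
Discount per step: exp(-r*dt) = 0.999708
Stock lattice S(k, i) with i counting down-moves:
  k=0: S(0,0) = 86.8400
  k=1: S(1,0) = 97.9519; S(1,1) = 76.9887
  k=2: S(2,0) = 110.4857; S(2,1) = 86.8400; S(2,2) = 68.2549
Terminal payoffs V(N, i) = max(S_T - K, 0):
  V(2,0) = 27.285651; V(2,1) = 3.640000; V(2,2) = 0.000000
Backward induction: V(k, i) = exp(-r*dt) * [p * V(k+1, i) + (1-p) * V(k+1, i+1)].
  V(1,0) = exp(-r*dt) * [p*27.285651 + (1-p)*3.640000] = 14.776149
  V(1,1) = exp(-r*dt) * [p*3.640000 + (1-p)*0.000000] = 1.714457
  V(0,0) = exp(-r*dt) * [p*14.776149 + (1-p)*1.714457] = 7.866074

Answer: Price = V(0,0) = 7.8661


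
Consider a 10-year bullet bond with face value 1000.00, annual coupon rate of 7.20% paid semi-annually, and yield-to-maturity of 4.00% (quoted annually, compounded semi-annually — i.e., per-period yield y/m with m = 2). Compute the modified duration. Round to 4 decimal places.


Answer: Modified duration = 7.4809

Derivation:
Coupon per period c = face * coupon_rate / m = 36.000000
Periods per year m = 2; per-period yield y/m = 0.020000
Number of cashflows N = 20
Cashflows (t years, CF_t, discount factor 1/(1+y/m)^(m*t), PV):
  t = 0.5000: CF_t = 36.000000, DF = 0.980392, PV = 35.294118
  t = 1.0000: CF_t = 36.000000, DF = 0.961169, PV = 34.602076
  t = 1.5000: CF_t = 36.000000, DF = 0.942322, PV = 33.923604
  t = 2.0000: CF_t = 36.000000, DF = 0.923845, PV = 33.258435
  t = 2.5000: CF_t = 36.000000, DF = 0.905731, PV = 32.606309
  t = 3.0000: CF_t = 36.000000, DF = 0.887971, PV = 31.966970
  t = 3.5000: CF_t = 36.000000, DF = 0.870560, PV = 31.340166
  t = 4.0000: CF_t = 36.000000, DF = 0.853490, PV = 30.725653
  t = 4.5000: CF_t = 36.000000, DF = 0.836755, PV = 30.123190
  t = 5.0000: CF_t = 36.000000, DF = 0.820348, PV = 29.532539
  t = 5.5000: CF_t = 36.000000, DF = 0.804263, PV = 28.953469
  t = 6.0000: CF_t = 36.000000, DF = 0.788493, PV = 28.385754
  t = 6.5000: CF_t = 36.000000, DF = 0.773033, PV = 27.829171
  t = 7.0000: CF_t = 36.000000, DF = 0.757875, PV = 27.283501
  t = 7.5000: CF_t = 36.000000, DF = 0.743015, PV = 26.748530
  t = 8.0000: CF_t = 36.000000, DF = 0.728446, PV = 26.224049
  t = 8.5000: CF_t = 36.000000, DF = 0.714163, PV = 25.709852
  t = 9.0000: CF_t = 36.000000, DF = 0.700159, PV = 25.205737
  t = 9.5000: CF_t = 36.000000, DF = 0.686431, PV = 24.711507
  t = 10.0000: CF_t = 1036.000000, DF = 0.672971, PV = 697.198301
Price P = sum_t PV_t = 1261.622934
First compute Macaulay numerator sum_t t * PV_t:
  t * PV_t at t = 0.5000: 17.647059
  t * PV_t at t = 1.0000: 34.602076
  t * PV_t at t = 1.5000: 50.885406
  t * PV_t at t = 2.0000: 66.516871
  t * PV_t at t = 2.5000: 81.515773
  t * PV_t at t = 3.0000: 95.900909
  t * PV_t at t = 3.5000: 109.690583
  t * PV_t at t = 4.0000: 122.902613
  t * PV_t at t = 4.5000: 135.554353
  t * PV_t at t = 5.0000: 147.662694
  t * PV_t at t = 5.5000: 159.244082
  t * PV_t at t = 6.0000: 170.314526
  t * PV_t at t = 6.5000: 180.889611
  t * PV_t at t = 7.0000: 190.984506
  t * PV_t at t = 7.5000: 200.613977
  t * PV_t at t = 8.0000: 209.792394
  t * PV_t at t = 8.5000: 218.533744
  t * PV_t at t = 9.0000: 226.851637
  t * PV_t at t = 9.5000: 234.759320
  t * PV_t at t = 10.0000: 6971.983011
Macaulay duration D = 9626.845145 / 1261.622934 = 7.630525
Modified duration = D / (1 + y/m) = 7.630525 / (1 + 0.020000) = 7.480907


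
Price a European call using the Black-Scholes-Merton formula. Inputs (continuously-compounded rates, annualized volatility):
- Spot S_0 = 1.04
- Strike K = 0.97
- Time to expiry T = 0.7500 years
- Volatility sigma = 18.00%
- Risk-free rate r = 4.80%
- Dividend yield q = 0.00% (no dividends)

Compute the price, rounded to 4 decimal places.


Answer: Price = 0.1271

Derivation:
d1 = (ln(S/K) + (r - q + 0.5*sigma^2) * T) / (sigma * sqrt(T)) = 0.75587929
d2 = d1 - sigma * sqrt(T) = 0.59999472
exp(-rT) = 0.96464029; exp(-qT) = 1.00000000
C = S_0 * exp(-qT) * N(d1) - K * exp(-rT) * N(d2)
N(d1) = 0.77513922; N(d2) = 0.72574512
C = 1.0400 * 1.00000000 * 0.77513922 - 0.9700 * 0.96464029 * 0.72574512 = 0.1271


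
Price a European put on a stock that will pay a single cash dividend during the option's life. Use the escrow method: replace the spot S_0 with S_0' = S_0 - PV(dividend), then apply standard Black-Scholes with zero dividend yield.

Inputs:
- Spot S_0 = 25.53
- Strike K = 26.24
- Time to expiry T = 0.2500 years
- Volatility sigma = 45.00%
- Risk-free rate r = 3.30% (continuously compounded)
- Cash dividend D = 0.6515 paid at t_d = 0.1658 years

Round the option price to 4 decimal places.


PV(D) = D * exp(-r * t_d) = 0.6515 * 0.99454354 = 0.64794512
S_0' = S_0 - PV(D) = 25.5300 - 0.64794512 = 24.88205488
d1 = (ln(S_0'/K) + (r + sigma^2/2)*T) / (sigma*sqrt(T)) = -0.08700270
d2 = d1 - sigma*sqrt(T) = -0.31200270
exp(-rT) = 0.99178394
N(-d1) = 0.53466532; N(-d2) = 0.62248076
P = K * exp(-rT) * N(-d2) - S_0' * N(-d1) = 26.2400 * 0.99178394 * 0.62248076 - 24.88205488 * 0.53466532 = 2.8961

Answer: Price = 2.8961


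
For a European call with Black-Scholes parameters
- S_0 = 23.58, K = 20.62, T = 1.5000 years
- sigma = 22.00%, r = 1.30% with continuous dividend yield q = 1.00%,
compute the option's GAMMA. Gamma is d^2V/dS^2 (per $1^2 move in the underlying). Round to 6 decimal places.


d1 = 0.6492536476; d2 = 0.3798097759
phi(d1) = 0.3231289910; exp(-qT) = 0.9851119396; exp(-rT) = 0.9806888952
Gamma = exp(-qT) * phi(d1) / (S * sigma * sqrt(T)) = 0.9851119396 * 0.3231289910 / (23.5800 * 0.2200 * 1.2247448714) = 0.050101

Answer: Gamma = 0.050101


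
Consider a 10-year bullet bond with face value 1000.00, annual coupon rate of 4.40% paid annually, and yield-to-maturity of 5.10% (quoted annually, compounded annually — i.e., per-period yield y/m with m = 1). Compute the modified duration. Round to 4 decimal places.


Answer: Modified duration = 7.8458

Derivation:
Coupon per period c = face * coupon_rate / m = 44.000000
Periods per year m = 1; per-period yield y/m = 0.051000
Number of cashflows N = 10
Cashflows (t years, CF_t, discount factor 1/(1+y/m)^(m*t), PV):
  t = 1.0000: CF_t = 44.000000, DF = 0.951475, PV = 41.864891
  t = 2.0000: CF_t = 44.000000, DF = 0.905304, PV = 39.833388
  t = 3.0000: CF_t = 44.000000, DF = 0.861374, PV = 37.900464
  t = 4.0000: CF_t = 44.000000, DF = 0.819576, PV = 36.061336
  t = 5.0000: CF_t = 44.000000, DF = 0.779806, PV = 34.311452
  t = 6.0000: CF_t = 44.000000, DF = 0.741965, PV = 32.646481
  t = 7.0000: CF_t = 44.000000, DF = 0.705961, PV = 31.062304
  t = 8.0000: CF_t = 44.000000, DF = 0.671705, PV = 29.554999
  t = 9.0000: CF_t = 44.000000, DF = 0.639110, PV = 28.120836
  t = 10.0000: CF_t = 1044.000000, DF = 0.608097, PV = 634.853237
Price P = sum_t PV_t = 946.209388
First compute Macaulay numerator sum_t t * PV_t:
  t * PV_t at t = 1.0000: 41.864891
  t * PV_t at t = 2.0000: 79.666776
  t * PV_t at t = 3.0000: 113.701392
  t * PV_t at t = 4.0000: 144.245344
  t * PV_t at t = 5.0000: 171.557260
  t * PV_t at t = 6.0000: 195.878888
  t * PV_t at t = 7.0000: 217.436127
  t * PV_t at t = 8.0000: 236.439992
  t * PV_t at t = 9.0000: 253.087527
  t * PV_t at t = 10.0000: 6348.532371
Macaulay duration D = 7802.410567 / 946.209388 = 8.245966
Modified duration = D / (1 + y/m) = 8.245966 / (1 + 0.051000) = 7.845829


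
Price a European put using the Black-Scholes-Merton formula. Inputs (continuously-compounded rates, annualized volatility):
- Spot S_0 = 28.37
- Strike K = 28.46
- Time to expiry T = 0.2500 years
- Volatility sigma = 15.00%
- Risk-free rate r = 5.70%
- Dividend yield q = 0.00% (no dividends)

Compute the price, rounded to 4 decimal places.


d1 = (ln(S/K) + (r - q + 0.5*sigma^2) * T) / (sigma * sqrt(T)) = 0.18526875
d2 = d1 - sigma * sqrt(T) = 0.11026875
exp(-rT) = 0.98585105; exp(-qT) = 1.00000000
P = K * exp(-rT) * N(-d2) - S_0 * exp(-qT) * N(-d1)
N(-d1) = 0.42650912; N(-d2) = 0.45609812
P = 28.4600 * 0.98585105 * 0.45609812 - 28.3700 * 1.00000000 * 0.42650912 = 0.6968

Answer: Price = 0.6968


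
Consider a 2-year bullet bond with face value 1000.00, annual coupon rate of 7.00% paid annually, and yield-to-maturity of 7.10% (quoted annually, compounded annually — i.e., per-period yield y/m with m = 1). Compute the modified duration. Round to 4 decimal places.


Answer: Modified duration = 1.8063

Derivation:
Coupon per period c = face * coupon_rate / m = 70.000000
Periods per year m = 1; per-period yield y/m = 0.071000
Number of cashflows N = 2
Cashflows (t years, CF_t, discount factor 1/(1+y/m)^(m*t), PV):
  t = 1.0000: CF_t = 70.000000, DF = 0.933707, PV = 65.359477
  t = 2.0000: CF_t = 1070.000000, DF = 0.871808, PV = 932.835008
Price P = sum_t PV_t = 998.194485
First compute Macaulay numerator sum_t t * PV_t:
  t * PV_t at t = 1.0000: 65.359477
  t * PV_t at t = 2.0000: 1865.670015
Macaulay duration D = 1931.029492 / 998.194485 = 1.934522
Modified duration = D / (1 + y/m) = 1.934522 / (1 + 0.071000) = 1.806277


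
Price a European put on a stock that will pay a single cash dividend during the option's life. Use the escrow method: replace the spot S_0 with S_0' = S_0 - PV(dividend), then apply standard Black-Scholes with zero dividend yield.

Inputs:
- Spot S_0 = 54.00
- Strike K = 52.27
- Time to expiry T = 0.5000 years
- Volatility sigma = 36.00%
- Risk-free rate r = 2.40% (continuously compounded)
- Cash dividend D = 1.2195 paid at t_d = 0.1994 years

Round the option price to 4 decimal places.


PV(D) = D * exp(-r * t_d) = 1.2195 * 0.99522583 = 1.21367790
S_0' = S_0 - PV(D) = 54.0000 - 1.21367790 = 52.78632210
d1 = (ln(S_0'/K) + (r + sigma^2/2)*T) / (sigma*sqrt(T)) = 0.21303365
d2 = d1 - sigma*sqrt(T) = -0.04152479
exp(-rT) = 0.98807171
N(-d1) = 0.41565036; N(-d2) = 0.51656124
P = K * exp(-rT) * N(-d2) - S_0' * N(-d1) = 52.2700 * 0.98807171 * 0.51656124 - 52.78632210 * 0.41565036 = 4.7379

Answer: Price = 4.7379


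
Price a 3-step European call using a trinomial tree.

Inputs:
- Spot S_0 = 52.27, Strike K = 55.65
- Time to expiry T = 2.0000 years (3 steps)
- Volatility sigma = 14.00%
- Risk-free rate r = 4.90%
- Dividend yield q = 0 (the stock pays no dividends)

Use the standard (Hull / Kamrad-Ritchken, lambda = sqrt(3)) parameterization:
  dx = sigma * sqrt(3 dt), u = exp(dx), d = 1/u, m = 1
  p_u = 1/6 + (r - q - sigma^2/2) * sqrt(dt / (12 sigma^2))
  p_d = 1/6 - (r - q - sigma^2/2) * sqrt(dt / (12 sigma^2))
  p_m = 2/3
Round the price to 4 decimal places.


dt = T/N = 0.666667; dx = sigma*sqrt(3*dt) = 0.197990
u = exp(dx) = 1.218950; d = 1/u = 0.820378
p_u = 0.232663, p_m = 0.666667, p_d = 0.100670
Discount per step: exp(-r*dt) = 0.967861
Stock lattice S(k, j) with j the centered position index:
  k=0: S(0,+0) = 52.2700
  k=1: S(1,-1) = 42.8812; S(1,+0) = 52.2700; S(1,+1) = 63.7145
  k=2: S(2,-2) = 35.1788; S(2,-1) = 42.8812; S(2,+0) = 52.2700; S(2,+1) = 63.7145; S(2,+2) = 77.6648
  k=3: S(3,-3) = 28.8599; S(3,-2) = 35.1788; S(3,-1) = 42.8812; S(3,+0) = 52.2700; S(3,+1) = 63.7145; S(3,+2) = 77.6648; S(3,+3) = 94.6695
Terminal payoffs V(N, j) = max(S_T - K, 0):
  V(3,-3) = 0.000000; V(3,-2) = 0.000000; V(3,-1) = 0.000000; V(3,+0) = 0.000000; V(3,+1) = 8.064521; V(3,+2) = 22.014820; V(3,+3) = 39.019539
Backward induction: V(k, j) = exp(-r*dt) * [p_u * V(k+1, j+1) + p_m * V(k+1, j) + p_d * V(k+1, j-1)]
  V(2,-2) = exp(-r*dt) * [p_u*0.000000 + p_m*0.000000 + p_d*0.000000] = 0.000000
  V(2,-1) = exp(-r*dt) * [p_u*0.000000 + p_m*0.000000 + p_d*0.000000] = 0.000000
  V(2,+0) = exp(-r*dt) * [p_u*8.064521 + p_m*0.000000 + p_d*0.000000] = 1.816015
  V(2,+1) = exp(-r*dt) * [p_u*22.014820 + p_m*8.064521 + p_d*0.000000] = 10.160981
  V(2,+2) = exp(-r*dt) * [p_u*39.019539 + p_m*22.014820 + p_d*8.064521] = 23.777267
  V(1,-1) = exp(-r*dt) * [p_u*1.816015 + p_m*0.000000 + p_d*0.000000] = 0.408941
  V(1,+0) = exp(-r*dt) * [p_u*10.160981 + p_m*1.816015 + p_d*0.000000] = 3.459875
  V(1,+1) = exp(-r*dt) * [p_u*23.777267 + p_m*10.160981 + p_d*1.816015] = 12.087524
  V(0,+0) = exp(-r*dt) * [p_u*12.087524 + p_m*3.459875 + p_d*0.408941] = 4.994236

Answer: Price = V(0,0) = 4.9942


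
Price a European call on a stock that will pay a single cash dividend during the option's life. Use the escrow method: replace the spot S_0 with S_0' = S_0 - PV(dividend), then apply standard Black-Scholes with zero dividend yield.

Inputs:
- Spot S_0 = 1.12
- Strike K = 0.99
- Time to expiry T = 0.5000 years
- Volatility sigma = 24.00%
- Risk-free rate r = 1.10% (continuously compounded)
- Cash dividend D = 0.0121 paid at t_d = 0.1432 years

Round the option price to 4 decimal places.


PV(D) = D * exp(-r * t_d) = 0.0121 * 0.99842604 = 0.01208096
S_0' = S_0 - PV(D) = 1.1200 - 0.01208096 = 1.10791904
d1 = (ln(S_0'/K) + (r + sigma^2/2)*T) / (sigma*sqrt(T)) = 0.78037399
d2 = d1 - sigma*sqrt(T) = 0.61066836
exp(-rT) = 0.99451510
N(d1) = 0.78241461; N(d2) = 0.72929042
C = S_0' * N(d1) - K * exp(-rT) * N(d2) = 1.10791904 * 0.78241461 - 0.9900 * 0.99451510 * 0.72929042 = 0.1488

Answer: Price = 0.1488


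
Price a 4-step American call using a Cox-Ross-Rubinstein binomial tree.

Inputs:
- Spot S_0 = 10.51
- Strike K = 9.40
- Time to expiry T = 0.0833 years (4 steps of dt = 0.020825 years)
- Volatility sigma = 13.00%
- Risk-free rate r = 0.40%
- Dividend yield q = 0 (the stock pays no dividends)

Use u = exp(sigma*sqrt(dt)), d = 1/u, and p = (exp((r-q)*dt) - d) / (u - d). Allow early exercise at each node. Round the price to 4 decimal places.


dt = T/N = 0.020825
u = exp(sigma*sqrt(dt)) = 1.018937; d = 1/u = 0.981415
p = (exp((r-q)*dt) - d) / (u - d) = 0.497530
Discount per step: exp(-r*dt) = 0.999917
Stock lattice S(k, i) with i counting down-moves:
  k=0: S(0,0) = 10.5100
  k=1: S(1,0) = 10.7090; S(1,1) = 10.3147
  k=2: S(2,0) = 10.9118; S(2,1) = 10.5100; S(2,2) = 10.1230
  k=3: S(3,0) = 11.1185; S(3,1) = 10.7090; S(3,2) = 10.3147; S(3,3) = 9.9348
  k=4: S(4,0) = 11.3290; S(4,1) = 10.9118; S(4,2) = 10.5100; S(4,3) = 10.1230; S(4,4) = 9.7502
Terminal payoffs V(N, i) = max(S_T - K, 0):
  V(4,0) = 1.929021; V(4,1) = 1.511829; V(4,2) = 1.110000; V(4,3) = 0.722968; V(4,4) = 0.350189
Backward induction: V(k, i) = exp(-r*dt) * [p * V(k+1, i) + (1-p) * V(k+1, i+1)]; then take max(V_cont, immediate exercise) for American.
  V(3,0) = exp(-r*dt) * [p*1.929021 + (1-p)*1.511829] = 1.719252; exercise = 1.718469; V(3,0) = max -> 1.719252
  V(3,1) = exp(-r*dt) * [p*1.511829 + (1-p)*1.110000] = 1.309813; exercise = 1.309030; V(3,1) = max -> 1.309813
  V(3,2) = exp(-r*dt) * [p*1.110000 + (1-p)*0.722968] = 0.915452; exercise = 0.914669; V(3,2) = max -> 0.915452
  V(3,3) = exp(-r*dt) * [p*0.722968 + (1-p)*0.350189] = 0.535613; exercise = 0.534830; V(3,3) = max -> 0.535613
  V(2,0) = exp(-r*dt) * [p*1.719252 + (1-p)*1.309813] = 1.513395; exercise = 1.511829; V(2,0) = max -> 1.513395
  V(2,1) = exp(-r*dt) * [p*1.309813 + (1-p)*0.915452] = 1.111566; exercise = 1.110000; V(2,1) = max -> 1.111566
  V(2,2) = exp(-r*dt) * [p*0.915452 + (1-p)*0.535613] = 0.724534; exercise = 0.722968; V(2,2) = max -> 0.724534
  V(1,0) = exp(-r*dt) * [p*1.513395 + (1-p)*1.111566] = 1.311379; exercise = 1.309030; V(1,0) = max -> 1.311379
  V(1,1) = exp(-r*dt) * [p*1.111566 + (1-p)*0.724534] = 0.917018; exercise = 0.914669; V(1,1) = max -> 0.917018
  V(0,0) = exp(-r*dt) * [p*1.311379 + (1-p)*0.917018] = 1.113132; exercise = 1.110000; V(0,0) = max -> 1.113132

Answer: Price = V(0,0) = 1.1131


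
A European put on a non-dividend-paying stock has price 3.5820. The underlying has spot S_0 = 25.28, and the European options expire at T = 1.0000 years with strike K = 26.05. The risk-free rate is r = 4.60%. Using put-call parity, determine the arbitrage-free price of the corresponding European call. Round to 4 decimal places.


Answer: Call price = 3.9832

Derivation:
Put-call parity: C - P = S_0 * exp(-qT) - K * exp(-rT).
S_0 * exp(-qT) = 25.2800 * 1.00000000 = 25.28000000
K * exp(-rT) = 26.0500 * 0.95504196 = 24.87884312
C = P + S*exp(-qT) - K*exp(-rT)
C = 3.5820 + 25.28000000 - 24.87884312 = 3.9832


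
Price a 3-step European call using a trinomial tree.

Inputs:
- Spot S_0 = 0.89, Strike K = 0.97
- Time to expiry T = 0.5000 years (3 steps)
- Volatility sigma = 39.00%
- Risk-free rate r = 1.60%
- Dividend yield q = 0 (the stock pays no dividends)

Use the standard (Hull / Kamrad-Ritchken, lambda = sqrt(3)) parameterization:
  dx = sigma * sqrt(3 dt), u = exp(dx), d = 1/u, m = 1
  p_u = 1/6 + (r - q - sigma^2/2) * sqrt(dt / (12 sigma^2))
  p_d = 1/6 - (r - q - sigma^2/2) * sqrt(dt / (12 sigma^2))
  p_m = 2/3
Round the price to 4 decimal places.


dt = T/N = 0.166667; dx = sigma*sqrt(3*dt) = 0.275772
u = exp(dx) = 1.317547; d = 1/u = 0.758986
p_u = 0.148521, p_m = 0.666667, p_d = 0.184813
Discount per step: exp(-r*dt) = 0.997337
Stock lattice S(k, j) with j the centered position index:
  k=0: S(0,+0) = 0.8900
  k=1: S(1,-1) = 0.6755; S(1,+0) = 0.8900; S(1,+1) = 1.1726
  k=2: S(2,-2) = 0.5127; S(2,-1) = 0.6755; S(2,+0) = 0.8900; S(2,+1) = 1.1726; S(2,+2) = 1.5450
  k=3: S(3,-3) = 0.3891; S(3,-2) = 0.5127; S(3,-1) = 0.6755; S(3,+0) = 0.8900; S(3,+1) = 1.1726; S(3,+2) = 1.5450; S(3,+3) = 2.0356
Terminal payoffs V(N, j) = max(S_T - K, 0):
  V(3,-3) = 0.000000; V(3,-2) = 0.000000; V(3,-1) = 0.000000; V(3,+0) = 0.000000; V(3,+1) = 0.202617; V(3,+2) = 0.574978; V(3,+3) = 1.065581
Backward induction: V(k, j) = exp(-r*dt) * [p_u * V(k+1, j+1) + p_m * V(k+1, j) + p_d * V(k+1, j-1)]
  V(2,-2) = exp(-r*dt) * [p_u*0.000000 + p_m*0.000000 + p_d*0.000000] = 0.000000
  V(2,-1) = exp(-r*dt) * [p_u*0.000000 + p_m*0.000000 + p_d*0.000000] = 0.000000
  V(2,+0) = exp(-r*dt) * [p_u*0.202617 + p_m*0.000000 + p_d*0.000000] = 0.030013
  V(2,+1) = exp(-r*dt) * [p_u*0.574978 + p_m*0.202617 + p_d*0.000000] = 0.219887
  V(2,+2) = exp(-r*dt) * [p_u*1.065581 + p_m*0.574978 + p_d*0.202617] = 0.577483
  V(1,-1) = exp(-r*dt) * [p_u*0.030013 + p_m*0.000000 + p_d*0.000000] = 0.004446
  V(1,+0) = exp(-r*dt) * [p_u*0.219887 + p_m*0.030013 + p_d*0.000000] = 0.052526
  V(1,+1) = exp(-r*dt) * [p_u*0.577483 + p_m*0.219887 + p_d*0.030013] = 0.237272
  V(0,+0) = exp(-r*dt) * [p_u*0.237272 + p_m*0.052526 + p_d*0.004446] = 0.070889

Answer: Price = V(0,0) = 0.0709


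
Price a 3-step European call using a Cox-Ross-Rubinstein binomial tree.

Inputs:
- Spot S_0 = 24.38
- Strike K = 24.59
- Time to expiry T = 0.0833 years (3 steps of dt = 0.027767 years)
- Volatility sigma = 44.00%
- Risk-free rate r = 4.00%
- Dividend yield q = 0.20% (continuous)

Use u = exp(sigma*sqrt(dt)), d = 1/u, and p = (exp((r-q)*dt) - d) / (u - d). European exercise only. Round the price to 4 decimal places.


dt = T/N = 0.027767
u = exp(sigma*sqrt(dt)) = 1.076073; d = 1/u = 0.929305
p = (exp((r-q)*dt) - d) / (u - d) = 0.488871
Discount per step: exp(-r*dt) = 0.998890
Stock lattice S(k, i) with i counting down-moves:
  k=0: S(0,0) = 24.3800
  k=1: S(1,0) = 26.2347; S(1,1) = 22.6564
  k=2: S(2,0) = 28.2304; S(2,1) = 24.3800; S(2,2) = 21.0547
  k=3: S(3,0) = 30.3780; S(3,1) = 26.2347; S(3,2) = 22.6564; S(3,3) = 19.5663
Terminal payoffs V(N, i) = max(S_T - K, 0):
  V(3,0) = 5.788014; V(3,1) = 1.644669; V(3,2) = 0.000000; V(3,3) = 0.000000
Backward induction: V(k, i) = exp(-r*dt) * [p * V(k+1, i) + (1-p) * V(k+1, i+1)].
  V(2,0) = exp(-r*dt) * [p*5.788014 + (1-p)*1.644669] = 3.666158
  V(2,1) = exp(-r*dt) * [p*1.644669 + (1-p)*0.000000] = 0.803139
  V(2,2) = exp(-r*dt) * [p*0.000000 + (1-p)*0.000000] = 0.000000
  V(1,0) = exp(-r*dt) * [p*3.666158 + (1-p)*0.803139] = 2.200342
  V(1,1) = exp(-r*dt) * [p*0.803139 + (1-p)*0.000000] = 0.392196
  V(0,0) = exp(-r*dt) * [p*2.200342 + (1-p)*0.392196] = 1.274730

Answer: Price = V(0,0) = 1.2747


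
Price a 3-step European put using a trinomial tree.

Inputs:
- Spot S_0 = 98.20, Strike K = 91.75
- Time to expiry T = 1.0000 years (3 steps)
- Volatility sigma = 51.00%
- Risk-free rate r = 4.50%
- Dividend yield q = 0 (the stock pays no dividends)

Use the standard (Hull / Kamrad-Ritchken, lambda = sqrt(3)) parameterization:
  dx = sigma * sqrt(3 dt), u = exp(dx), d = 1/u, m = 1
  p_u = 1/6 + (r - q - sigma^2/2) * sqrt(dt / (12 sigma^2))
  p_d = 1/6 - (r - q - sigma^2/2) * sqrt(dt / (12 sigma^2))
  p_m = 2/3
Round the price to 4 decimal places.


Answer: Price = V(0,0) = 13.1883

Derivation:
dt = T/N = 0.333333; dx = sigma*sqrt(3*dt) = 0.510000
u = exp(dx) = 1.665291; d = 1/u = 0.600496
p_u = 0.138873, p_m = 0.666667, p_d = 0.194461
Discount per step: exp(-r*dt) = 0.985112
Stock lattice S(k, j) with j the centered position index:
  k=0: S(0,+0) = 98.2000
  k=1: S(1,-1) = 58.9687; S(1,+0) = 98.2000; S(1,+1) = 163.5316
  k=2: S(2,-2) = 35.4104; S(2,-1) = 58.9687; S(2,+0) = 98.2000; S(2,+1) = 163.5316; S(2,+2) = 272.3277
  k=3: S(3,-3) = 21.2638; S(3,-2) = 35.4104; S(3,-1) = 58.9687; S(3,+0) = 98.2000; S(3,+1) = 163.5316; S(3,+2) = 272.3277; S(3,+3) = 453.5050
Terminal payoffs V(N, j) = max(K - S_T, 0):
  V(3,-3) = 70.486197; V(3,-2) = 56.339577; V(3,-1) = 32.781334; V(3,+0) = 0.000000; V(3,+1) = 0.000000; V(3,+2) = 0.000000; V(3,+3) = 0.000000
Backward induction: V(k, j) = exp(-r*dt) * [p_u * V(k+1, j+1) + p_m * V(k+1, j) + p_d * V(k+1, j-1)]
  V(2,-2) = exp(-r*dt) * [p_u*32.781334 + p_m*56.339577 + p_d*70.486197] = 54.987911
  V(2,-1) = exp(-r*dt) * [p_u*0.000000 + p_m*32.781334 + p_d*56.339577] = 32.321583
  V(2,+0) = exp(-r*dt) * [p_u*0.000000 + p_m*0.000000 + p_d*32.781334] = 6.279777
  V(2,+1) = exp(-r*dt) * [p_u*0.000000 + p_m*0.000000 + p_d*0.000000] = 0.000000
  V(2,+2) = exp(-r*dt) * [p_u*0.000000 + p_m*0.000000 + p_d*0.000000] = 0.000000
  V(1,-1) = exp(-r*dt) * [p_u*6.279777 + p_m*32.321583 + p_d*54.987911] = 32.619817
  V(1,+0) = exp(-r*dt) * [p_u*0.000000 + p_m*6.279777 + p_d*32.321583] = 10.315894
  V(1,+1) = exp(-r*dt) * [p_u*0.000000 + p_m*0.000000 + p_d*6.279777] = 1.202990
  V(0,+0) = exp(-r*dt) * [p_u*1.202990 + p_m*10.315894 + p_d*32.619817] = 13.188285


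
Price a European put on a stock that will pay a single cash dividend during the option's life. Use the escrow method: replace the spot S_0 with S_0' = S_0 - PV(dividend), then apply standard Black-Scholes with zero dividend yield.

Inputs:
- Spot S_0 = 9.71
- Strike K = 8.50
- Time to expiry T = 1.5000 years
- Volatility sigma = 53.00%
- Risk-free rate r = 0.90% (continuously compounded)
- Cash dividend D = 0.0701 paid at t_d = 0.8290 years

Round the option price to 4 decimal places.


PV(D) = D * exp(-r * t_d) = 0.0701 * 0.99256676 = 0.06957893
S_0' = S_0 - PV(D) = 9.7100 - 0.06957893 = 9.64042107
d1 = (ln(S_0'/K) + (r + sigma^2/2)*T) / (sigma*sqrt(T)) = 0.53930928
d2 = d1 - sigma*sqrt(T) = -0.10980550
exp(-rT) = 0.98659072
N(-d1) = 0.29483673; N(-d2) = 0.54371819
P = K * exp(-rT) * N(-d2) - S_0' * N(-d1) = 8.5000 * 0.98659072 * 0.54371819 - 9.64042107 * 0.29483673 = 1.7173

Answer: Price = 1.7173


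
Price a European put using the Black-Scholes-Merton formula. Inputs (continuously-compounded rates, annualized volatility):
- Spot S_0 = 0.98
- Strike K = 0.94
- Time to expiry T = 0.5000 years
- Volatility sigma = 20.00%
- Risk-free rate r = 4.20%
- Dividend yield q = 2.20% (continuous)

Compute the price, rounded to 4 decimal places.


d1 = (ln(S/K) + (r - q + 0.5*sigma^2) * T) / (sigma * sqrt(T)) = 0.43609182
d2 = d1 - sigma * sqrt(T) = 0.29467046
exp(-rT) = 0.97921896; exp(-qT) = 0.98906028
P = K * exp(-rT) * N(-d2) - S_0 * exp(-qT) * N(-d1)
N(-d1) = 0.33138506; N(-d2) = 0.38412281
P = 0.9400 * 0.97921896 * 0.38412281 - 0.9800 * 0.98906028 * 0.33138506 = 0.0324

Answer: Price = 0.0324


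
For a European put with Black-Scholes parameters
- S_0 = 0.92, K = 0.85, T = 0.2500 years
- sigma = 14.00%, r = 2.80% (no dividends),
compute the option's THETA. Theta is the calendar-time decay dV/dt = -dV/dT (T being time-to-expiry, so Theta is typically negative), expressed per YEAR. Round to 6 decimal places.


d1 = 1.2655331508; d2 = 1.1955331508
phi(d1) = 0.1791152884; exp(-qT) = 1.0000000000; exp(-rT) = 0.9930244429
Theta = -S*exp(-qT)*phi(d1)*sigma/(2*sqrt(T)) + r*K*exp(-rT)*N(-d2) - q*S*exp(-qT)*N(-d1)
N(-d1) = 0.1028401362; N(-d2) = 0.1159393960; sqrt(T) = 0.5000000000
Term 1 = -0.9200 * 1.0000000000 * 0.1791152884 * 0.1400 / (2 * 0.5000000000) = -0.0230700491
Term 2 = 0.0280 * 0.8500 * 0.9930244429 * 0.1159393960 = 0.0027401096
Term 3 = 0 (no dividend yield, q = 0)
Theta = -0.0230700491 + (0.0027401096) + (0.0000000000) = -0.020330

Answer: Theta = -0.020330


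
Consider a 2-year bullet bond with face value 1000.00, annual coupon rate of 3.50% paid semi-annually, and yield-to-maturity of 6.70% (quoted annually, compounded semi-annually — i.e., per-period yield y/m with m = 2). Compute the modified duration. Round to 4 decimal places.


Coupon per period c = face * coupon_rate / m = 17.500000
Periods per year m = 2; per-period yield y/m = 0.033500
Number of cashflows N = 4
Cashflows (t years, CF_t, discount factor 1/(1+y/m)^(m*t), PV):
  t = 0.5000: CF_t = 17.500000, DF = 0.967586, PV = 16.932753
  t = 1.0000: CF_t = 17.500000, DF = 0.936222, PV = 16.383892
  t = 1.5000: CF_t = 17.500000, DF = 0.905876, PV = 15.852823
  t = 2.0000: CF_t = 1017.500000, DF = 0.876512, PV = 891.851391
Price P = sum_t PV_t = 941.020859
First compute Macaulay numerator sum_t t * PV_t:
  t * PV_t at t = 0.5000: 8.466376
  t * PV_t at t = 1.0000: 16.383892
  t * PV_t at t = 1.5000: 23.779234
  t * PV_t at t = 2.0000: 1783.702782
Macaulay duration D = 1832.332285 / 941.020859 = 1.947175
Modified duration = D / (1 + y/m) = 1.947175 / (1 + 0.033500) = 1.884059

Answer: Modified duration = 1.8841


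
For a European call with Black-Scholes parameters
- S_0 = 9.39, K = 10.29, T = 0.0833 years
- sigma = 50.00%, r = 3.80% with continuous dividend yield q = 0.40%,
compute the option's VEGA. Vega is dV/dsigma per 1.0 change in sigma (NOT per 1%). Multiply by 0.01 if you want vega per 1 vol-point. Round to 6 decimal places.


d1 = -0.5424659657; d2 = -0.6867746626
phi(d1) = 0.3443580929; exp(-qT) = 0.9996668555; exp(-rT) = 0.9968396046
Vega = S * exp(-qT) * phi(d1) * sqrt(T) = 9.3900 * 0.9996668555 * 0.3443580929 * 0.2886173938 = 0.932940

Answer: Vega = 0.932940


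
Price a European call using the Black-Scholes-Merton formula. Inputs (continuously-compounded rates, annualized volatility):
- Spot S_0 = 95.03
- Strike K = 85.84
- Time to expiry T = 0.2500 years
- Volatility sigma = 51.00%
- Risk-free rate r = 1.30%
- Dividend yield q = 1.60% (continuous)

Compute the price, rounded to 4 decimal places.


Answer: Price = 14.3890

Derivation:
d1 = (ln(S/K) + (r - q + 0.5*sigma^2) * T) / (sigma * sqrt(T)) = 0.52341189
d2 = d1 - sigma * sqrt(T) = 0.26841189
exp(-rT) = 0.99675528; exp(-qT) = 0.99600799
C = S_0 * exp(-qT) * N(d1) - K * exp(-rT) * N(d2)
N(d1) = 0.69965618; N(d2) = 0.60580886
C = 95.0300 * 0.99600799 * 0.69965618 - 85.8400 * 0.99675528 * 0.60580886 = 14.3890


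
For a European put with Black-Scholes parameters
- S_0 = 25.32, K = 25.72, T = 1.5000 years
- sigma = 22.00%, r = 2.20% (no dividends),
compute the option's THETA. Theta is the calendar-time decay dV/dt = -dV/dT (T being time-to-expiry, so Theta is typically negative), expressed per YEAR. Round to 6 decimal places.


d1 = 0.1990236318; d2 = -0.0704202399
phi(d1) = 0.3911188753; exp(-qT) = 1.0000000000; exp(-rT) = 0.9675385596
Theta = -S*exp(-qT)*phi(d1)*sigma/(2*sqrt(T)) + r*K*exp(-rT)*N(-d2) - q*S*exp(-qT)*N(-d1)
N(-d1) = 0.4211221294; N(-d2) = 0.5280704089; sqrt(T) = 1.2247448714
Term 1 = -25.3200 * 1.0000000000 * 0.3911188753 * 0.2200 / (2 * 1.2247448714) = -0.8894458894
Term 2 = 0.0220 * 25.7200 * 0.9675385596 * 0.5280704089 = 0.2891037727
Term 3 = 0 (no dividend yield, q = 0)
Theta = -0.8894458894 + (0.2891037727) + (0.0000000000) = -0.600342

Answer: Theta = -0.600342


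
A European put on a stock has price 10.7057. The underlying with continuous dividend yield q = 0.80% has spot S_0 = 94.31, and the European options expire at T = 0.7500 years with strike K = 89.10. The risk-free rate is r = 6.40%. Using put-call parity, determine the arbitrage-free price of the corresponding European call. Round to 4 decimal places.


Answer: Call price = 19.5273

Derivation:
Put-call parity: C - P = S_0 * exp(-qT) - K * exp(-rT).
S_0 * exp(-qT) = 94.3100 * 0.99401796 = 93.74583419
K * exp(-rT) = 89.1000 * 0.95313379 = 84.92422043
C = P + S*exp(-qT) - K*exp(-rT)
C = 10.7057 + 93.74583419 - 84.92422043 = 19.5273


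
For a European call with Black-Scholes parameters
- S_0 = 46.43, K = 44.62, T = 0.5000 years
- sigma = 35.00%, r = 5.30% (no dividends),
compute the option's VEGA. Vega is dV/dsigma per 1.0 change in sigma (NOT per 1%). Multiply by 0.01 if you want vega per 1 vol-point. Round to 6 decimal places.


d1 = 0.3914891160; d2 = 0.1440017425
phi(d1) = 0.3695126155; exp(-qT) = 1.0000000000; exp(-rT) = 0.9738480438
Vega = S * exp(-qT) * phi(d1) * sqrt(T) = 46.4300 * 1.0000000000 * 0.3695126155 * 0.7071067812 = 12.131457

Answer: Vega = 12.131457


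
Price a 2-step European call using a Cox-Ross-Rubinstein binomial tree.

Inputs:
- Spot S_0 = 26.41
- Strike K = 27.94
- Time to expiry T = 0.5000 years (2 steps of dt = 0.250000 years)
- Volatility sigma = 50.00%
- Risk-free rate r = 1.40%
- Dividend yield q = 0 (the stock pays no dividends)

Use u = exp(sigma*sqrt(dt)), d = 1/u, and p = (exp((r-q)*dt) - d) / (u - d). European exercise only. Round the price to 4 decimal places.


dt = T/N = 0.250000
u = exp(sigma*sqrt(dt)) = 1.284025; d = 1/u = 0.778801
p = (exp((r-q)*dt) - d) / (u - d) = 0.444763
Discount per step: exp(-r*dt) = 0.996506
Stock lattice S(k, i) with i counting down-moves:
  k=0: S(0,0) = 26.4100
  k=1: S(1,0) = 33.9111; S(1,1) = 20.5681
  k=2: S(2,0) = 43.5427; S(2,1) = 26.4100; S(2,2) = 16.0185
Terminal payoffs V(N, i) = max(S_T - K, 0):
  V(2,0) = 15.602729; V(2,1) = 0.000000; V(2,2) = 0.000000
Backward induction: V(k, i) = exp(-r*dt) * [p * V(k+1, i) + (1-p) * V(k+1, i+1)].
  V(1,0) = exp(-r*dt) * [p*15.602729 + (1-p)*0.000000] = 6.915274
  V(1,1) = exp(-r*dt) * [p*0.000000 + (1-p)*0.000000] = 0.000000
  V(0,0) = exp(-r*dt) * [p*6.915274 + (1-p)*0.000000] = 3.064914

Answer: Price = V(0,0) = 3.0649


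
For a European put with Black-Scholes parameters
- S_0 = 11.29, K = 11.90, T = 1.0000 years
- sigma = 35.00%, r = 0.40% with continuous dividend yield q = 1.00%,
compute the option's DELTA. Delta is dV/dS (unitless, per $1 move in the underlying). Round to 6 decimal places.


d1 = 0.0075113658; d2 = -0.3424886342
phi(d1) = 0.3989310263; exp(-qT) = 0.9900498337; exp(-rT) = 0.9960079893
N(-d1) = 0.4970034268
Delta = -exp(-qT) * N(-d1) = -0.9900498337 * 0.4970034268 = -0.492058

Answer: Delta = -0.492058


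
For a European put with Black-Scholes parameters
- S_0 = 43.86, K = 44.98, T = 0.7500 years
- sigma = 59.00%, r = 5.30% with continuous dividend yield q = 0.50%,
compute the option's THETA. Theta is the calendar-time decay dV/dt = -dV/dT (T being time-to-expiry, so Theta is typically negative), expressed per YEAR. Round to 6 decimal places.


d1 = 0.2765846302; d2 = -0.2343703581
phi(d1) = 0.3839710722; exp(-qT) = 0.9962570225; exp(-rT) = 0.9610296665
Theta = -S*exp(-qT)*phi(d1)*sigma/(2*sqrt(T)) + r*K*exp(-rT)*N(-d2) - q*S*exp(-qT)*N(-d1)
N(-d1) = 0.3910495339; N(-d2) = 0.5926512657; sqrt(T) = 0.8660254038
Term 1 = -43.8600 * 0.9962570225 * 0.3839710722 * 0.5900 / (2 * 0.8660254038) = -5.7151800099
Term 2 = 0.0530 * 44.9800 * 0.9610296665 * 0.5926512657 = 1.3577860152
Term 3 = -0.0050 * 43.8600 * 0.9962570225 * 0.3910495339 = -0.0854361757
Theta = -5.7151800099 + (1.3577860152) + (-0.0854361757) = -4.442830

Answer: Theta = -4.442830


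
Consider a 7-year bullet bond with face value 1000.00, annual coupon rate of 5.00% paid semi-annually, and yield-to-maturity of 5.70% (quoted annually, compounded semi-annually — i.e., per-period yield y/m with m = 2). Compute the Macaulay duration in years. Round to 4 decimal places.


Coupon per period c = face * coupon_rate / m = 25.000000
Periods per year m = 2; per-period yield y/m = 0.028500
Number of cashflows N = 14
Cashflows (t years, CF_t, discount factor 1/(1+y/m)^(m*t), PV):
  t = 0.5000: CF_t = 25.000000, DF = 0.972290, PV = 24.307244
  t = 1.0000: CF_t = 25.000000, DF = 0.945347, PV = 23.633684
  t = 1.5000: CF_t = 25.000000, DF = 0.919152, PV = 22.978788
  t = 2.0000: CF_t = 25.000000, DF = 0.893682, PV = 22.342040
  t = 2.5000: CF_t = 25.000000, DF = 0.868917, PV = 21.722936
  t = 3.0000: CF_t = 25.000000, DF = 0.844840, PV = 21.120988
  t = 3.5000: CF_t = 25.000000, DF = 0.821429, PV = 20.535720
  t = 4.0000: CF_t = 25.000000, DF = 0.798667, PV = 19.966670
  t = 4.5000: CF_t = 25.000000, DF = 0.776536, PV = 19.413388
  t = 5.0000: CF_t = 25.000000, DF = 0.755018, PV = 18.875438
  t = 5.5000: CF_t = 25.000000, DF = 0.734096, PV = 18.352395
  t = 6.0000: CF_t = 25.000000, DF = 0.713754, PV = 17.843846
  t = 6.5000: CF_t = 25.000000, DF = 0.693976, PV = 17.349388
  t = 7.0000: CF_t = 1025.000000, DF = 0.674745, PV = 691.613913
Price P = sum_t PV_t = 960.056438
Macaulay numerator sum_t t * PV_t:
  t * PV_t at t = 0.5000: 12.153622
  t * PV_t at t = 1.0000: 23.633684
  t * PV_t at t = 1.5000: 34.468182
  t * PV_t at t = 2.0000: 44.684080
  t * PV_t at t = 2.5000: 54.307341
  t * PV_t at t = 3.0000: 63.362964
  t * PV_t at t = 3.5000: 71.875020
  t * PV_t at t = 4.0000: 79.866680
  t * PV_t at t = 4.5000: 87.360248
  t * PV_t at t = 5.0000: 94.377192
  t * PV_t at t = 5.5000: 100.938174
  t * PV_t at t = 6.0000: 107.063074
  t * PV_t at t = 6.5000: 112.771022
  t * PV_t at t = 7.0000: 4841.297388
Macaulay duration D = (sum_t t * PV_t) / P = 5728.158670 / 960.056438 = 5.966481

Answer: Macaulay duration = 5.9665 years
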